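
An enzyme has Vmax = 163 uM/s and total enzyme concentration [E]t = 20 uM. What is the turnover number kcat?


kcat = Vmax / [E]t
kcat = 163 / 20
kcat = 8.15 s^-1

8.15 s^-1


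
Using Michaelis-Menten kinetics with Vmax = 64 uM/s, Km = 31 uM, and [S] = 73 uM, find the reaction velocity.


v = Vmax * [S] / (Km + [S])
v = 64 * 73 / (31 + 73)
v = 44.9231 uM/s

44.9231 uM/s


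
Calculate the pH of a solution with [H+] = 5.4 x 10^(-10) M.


pH = -log10([H+])
pH = -log10(5.4 x 10^(-10))
pH = 9.2676

9.2676


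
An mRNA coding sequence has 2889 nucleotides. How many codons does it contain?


codons = nucleotides / 3
codons = 2889 / 3 = 963

963


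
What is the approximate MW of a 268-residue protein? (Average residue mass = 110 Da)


MW = n_residues * 110 Da
MW = 268 * 110
MW = 29480 Da

29480 Da


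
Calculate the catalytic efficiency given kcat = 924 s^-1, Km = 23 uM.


Catalytic efficiency = kcat / Km
= 924 / 23
= 40.1739 uM^-1*s^-1

40.1739 uM^-1*s^-1


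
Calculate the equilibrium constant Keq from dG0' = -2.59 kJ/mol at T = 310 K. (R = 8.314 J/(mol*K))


Keq = exp(-dG0 * 1000 / (R * T))
Keq = exp(-(-2.59) * 1000 / (8.314 * 310))
Keq = 2.7317

2.7317


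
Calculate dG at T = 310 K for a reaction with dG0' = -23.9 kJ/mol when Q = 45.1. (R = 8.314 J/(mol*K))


dG = dG0' + RT * ln(Q) / 1000
dG = -23.9 + 8.314 * 310 * ln(45.1) / 1000
dG = -14.0832 kJ/mol

-14.0832 kJ/mol


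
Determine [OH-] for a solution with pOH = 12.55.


[OH-] = 10^(-pOH)
[OH-] = 10^(-12.55)
[OH-] = 2.818e-13 M

2.818e-13 M


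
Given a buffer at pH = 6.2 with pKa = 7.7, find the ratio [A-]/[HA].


[A-]/[HA] = 10^(pH - pKa)
= 10^(6.2 - 7.7)
= 0.0316

0.0316


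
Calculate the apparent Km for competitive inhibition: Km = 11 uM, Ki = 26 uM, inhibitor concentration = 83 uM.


Km_app = Km * (1 + [I]/Ki)
Km_app = 11 * (1 + 83/26)
Km_app = 46.1154 uM

46.1154 uM


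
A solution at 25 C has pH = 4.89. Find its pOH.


pOH = 14 - pH
pOH = 14 - 4.89
pOH = 9.11

9.11


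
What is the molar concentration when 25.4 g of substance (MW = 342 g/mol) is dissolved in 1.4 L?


C = (mass / MW) / volume
C = (25.4 / 342) / 1.4
C = 0.053 M

0.053 M


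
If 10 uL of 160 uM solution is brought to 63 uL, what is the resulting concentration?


C2 = C1 * V1 / V2
C2 = 160 * 10 / 63
C2 = 25.3968 uM

25.3968 uM


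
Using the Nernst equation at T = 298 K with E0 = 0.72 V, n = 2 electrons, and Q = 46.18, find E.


E = E0 - (RT/nF) * ln(Q)
E = 0.72 - (8.314 * 298 / (2 * 96485)) * ln(46.18)
E = 0.6708 V

0.6708 V


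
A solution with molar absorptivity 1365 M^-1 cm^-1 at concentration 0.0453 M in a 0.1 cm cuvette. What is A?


A = epsilon * c * l
A = 1365 * 0.0453 * 0.1
A = 6.1835

6.1835


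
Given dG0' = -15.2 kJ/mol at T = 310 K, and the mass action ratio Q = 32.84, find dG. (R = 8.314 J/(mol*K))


dG = dG0' + RT * ln(Q) / 1000
dG = -15.2 + 8.314 * 310 * ln(32.84) / 1000
dG = -6.2008 kJ/mol

-6.2008 kJ/mol


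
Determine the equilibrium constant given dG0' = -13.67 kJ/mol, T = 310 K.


Keq = exp(-dG0 * 1000 / (R * T))
Keq = exp(-(-13.67) * 1000 / (8.314 * 310))
Keq = 201.1233

201.1233


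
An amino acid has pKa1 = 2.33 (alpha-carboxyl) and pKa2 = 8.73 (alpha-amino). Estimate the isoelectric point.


pI = (pKa1 + pKa2) / 2
pI = (2.33 + 8.73) / 2
pI = 5.53

5.53


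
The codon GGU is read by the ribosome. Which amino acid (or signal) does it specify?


Standard genetic code lookup.
Codon GGU -> Gly

Gly


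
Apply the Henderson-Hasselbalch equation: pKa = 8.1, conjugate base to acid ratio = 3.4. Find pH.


pH = pKa + log10([A-]/[HA])
pH = 8.1 + log10(3.4)
pH = 8.6315

8.6315


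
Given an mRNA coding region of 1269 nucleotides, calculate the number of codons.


codons = nucleotides / 3
codons = 1269 / 3 = 423

423


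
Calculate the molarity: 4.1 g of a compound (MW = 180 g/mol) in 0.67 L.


C = (mass / MW) / volume
C = (4.1 / 180) / 0.67
C = 0.034 M

0.034 M


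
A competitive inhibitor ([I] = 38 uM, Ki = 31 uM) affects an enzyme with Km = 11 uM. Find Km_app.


Km_app = Km * (1 + [I]/Ki)
Km_app = 11 * (1 + 38/31)
Km_app = 24.4839 uM

24.4839 uM


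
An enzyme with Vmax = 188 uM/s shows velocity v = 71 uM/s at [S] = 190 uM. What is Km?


Km = [S] * (Vmax - v) / v
Km = 190 * (188 - 71) / 71
Km = 313.0986 uM

313.0986 uM


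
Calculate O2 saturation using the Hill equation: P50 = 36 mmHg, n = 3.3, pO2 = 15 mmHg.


Y = pO2^n / (P50^n + pO2^n)
Y = 15^3.3 / (36^3.3 + 15^3.3)
Y = 5.27%

5.27%


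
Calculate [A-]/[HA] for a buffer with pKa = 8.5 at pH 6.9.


[A-]/[HA] = 10^(pH - pKa)
= 10^(6.9 - 8.5)
= 0.0251

0.0251


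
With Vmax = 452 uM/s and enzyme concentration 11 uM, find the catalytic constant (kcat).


kcat = Vmax / [E]t
kcat = 452 / 11
kcat = 41.0909 s^-1

41.0909 s^-1


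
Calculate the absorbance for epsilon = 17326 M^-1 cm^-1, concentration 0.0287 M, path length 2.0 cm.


A = epsilon * c * l
A = 17326 * 0.0287 * 2.0
A = 994.5124

994.5124


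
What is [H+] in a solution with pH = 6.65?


[H+] = 10^(-pH)
[H+] = 10^(-6.65)
[H+] = 2.239e-07 M

2.239e-07 M


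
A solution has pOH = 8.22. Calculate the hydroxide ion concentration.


[OH-] = 10^(-pOH)
[OH-] = 10^(-8.22)
[OH-] = 6.026e-09 M

6.026e-09 M


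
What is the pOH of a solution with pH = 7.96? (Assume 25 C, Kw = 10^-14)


pOH = 14 - pH
pOH = 14 - 7.96
pOH = 6.04

6.04


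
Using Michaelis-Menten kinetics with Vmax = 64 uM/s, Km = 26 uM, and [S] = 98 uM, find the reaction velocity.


v = Vmax * [S] / (Km + [S])
v = 64 * 98 / (26 + 98)
v = 50.5806 uM/s

50.5806 uM/s


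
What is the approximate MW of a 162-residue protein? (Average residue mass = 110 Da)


MW = n_residues * 110 Da
MW = 162 * 110
MW = 17820 Da

17820 Da


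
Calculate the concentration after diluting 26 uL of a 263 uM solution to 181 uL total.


C2 = C1 * V1 / V2
C2 = 263 * 26 / 181
C2 = 37.779 uM

37.779 uM


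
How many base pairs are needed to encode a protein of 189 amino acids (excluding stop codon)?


Each amino acid = 1 codon = 3 bp
bp = 189 * 3 = 567 bp

567 bp


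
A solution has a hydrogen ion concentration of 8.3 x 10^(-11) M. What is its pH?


pH = -log10([H+])
pH = -log10(8.3 x 10^(-11))
pH = 10.0809

10.0809


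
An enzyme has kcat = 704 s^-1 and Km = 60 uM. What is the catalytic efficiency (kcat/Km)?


Catalytic efficiency = kcat / Km
= 704 / 60
= 11.7333 uM^-1*s^-1

11.7333 uM^-1*s^-1


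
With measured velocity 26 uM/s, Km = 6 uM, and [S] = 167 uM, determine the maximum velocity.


Vmax = v * (Km + [S]) / [S]
Vmax = 26 * (6 + 167) / 167
Vmax = 26.9341 uM/s

26.9341 uM/s


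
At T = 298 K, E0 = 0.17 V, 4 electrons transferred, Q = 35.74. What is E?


E = E0 - (RT/nF) * ln(Q)
E = 0.17 - (8.314 * 298 / (4 * 96485)) * ln(35.74)
E = 0.147 V

0.147 V


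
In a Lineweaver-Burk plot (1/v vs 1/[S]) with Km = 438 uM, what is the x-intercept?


x-intercept = -1/Km
= -1/438
= -0.0023 1/uM

-0.0023 1/uM


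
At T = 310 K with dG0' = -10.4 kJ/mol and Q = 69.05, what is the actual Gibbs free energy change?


dG = dG0' + RT * ln(Q) / 1000
dG = -10.4 + 8.314 * 310 * ln(69.05) / 1000
dG = 0.5146 kJ/mol

0.5146 kJ/mol


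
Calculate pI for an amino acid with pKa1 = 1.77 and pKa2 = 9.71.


pI = (pKa1 + pKa2) / 2
pI = (1.77 + 9.71) / 2
pI = 5.74

5.74


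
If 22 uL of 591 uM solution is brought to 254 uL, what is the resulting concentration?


C2 = C1 * V1 / V2
C2 = 591 * 22 / 254
C2 = 51.189 uM

51.189 uM


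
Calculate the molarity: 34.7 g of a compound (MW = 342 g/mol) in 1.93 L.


C = (mass / MW) / volume
C = (34.7 / 342) / 1.93
C = 0.0526 M

0.0526 M


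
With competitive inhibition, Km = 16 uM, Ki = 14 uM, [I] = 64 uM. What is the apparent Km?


Km_app = Km * (1 + [I]/Ki)
Km_app = 16 * (1 + 64/14)
Km_app = 89.1429 uM

89.1429 uM


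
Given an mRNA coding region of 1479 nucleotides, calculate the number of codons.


codons = nucleotides / 3
codons = 1479 / 3 = 493

493


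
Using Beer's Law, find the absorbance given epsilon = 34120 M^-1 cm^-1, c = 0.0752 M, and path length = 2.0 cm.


A = epsilon * c * l
A = 34120 * 0.0752 * 2.0
A = 5131.648

5131.648


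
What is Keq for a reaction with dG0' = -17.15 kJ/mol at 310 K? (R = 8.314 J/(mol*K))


Keq = exp(-dG0 * 1000 / (R * T))
Keq = exp(-(-17.15) * 1000 / (8.314 * 310))
Keq = 775.9959

775.9959


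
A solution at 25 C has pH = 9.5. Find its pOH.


pOH = 14 - pH
pOH = 14 - 9.5
pOH = 4.5

4.5


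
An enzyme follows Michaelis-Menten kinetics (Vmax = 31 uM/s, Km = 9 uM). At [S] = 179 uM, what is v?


v = Vmax * [S] / (Km + [S])
v = 31 * 179 / (9 + 179)
v = 29.516 uM/s

29.516 uM/s


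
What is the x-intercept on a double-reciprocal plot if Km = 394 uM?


x-intercept = -1/Km
= -1/394
= -0.0025 1/uM

-0.0025 1/uM


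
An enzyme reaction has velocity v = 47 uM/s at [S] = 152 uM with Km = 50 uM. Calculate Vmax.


Vmax = v * (Km + [S]) / [S]
Vmax = 47 * (50 + 152) / 152
Vmax = 62.4605 uM/s

62.4605 uM/s


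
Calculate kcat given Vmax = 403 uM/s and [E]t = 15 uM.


kcat = Vmax / [E]t
kcat = 403 / 15
kcat = 26.8667 s^-1

26.8667 s^-1


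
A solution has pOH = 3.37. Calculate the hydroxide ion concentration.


[OH-] = 10^(-pOH)
[OH-] = 10^(-3.37)
[OH-] = 4.266e-04 M

4.266e-04 M


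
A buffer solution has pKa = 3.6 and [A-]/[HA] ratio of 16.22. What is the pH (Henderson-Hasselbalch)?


pH = pKa + log10([A-]/[HA])
pH = 3.6 + log10(16.22)
pH = 4.8101

4.8101


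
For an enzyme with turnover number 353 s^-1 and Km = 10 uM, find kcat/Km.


Catalytic efficiency = kcat / Km
= 353 / 10
= 35.3 uM^-1*s^-1

35.3 uM^-1*s^-1


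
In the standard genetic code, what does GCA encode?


Standard genetic code lookup.
Codon GCA -> Ala

Ala


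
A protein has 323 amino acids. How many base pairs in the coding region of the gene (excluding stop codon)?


Each amino acid = 1 codon = 3 bp
bp = 323 * 3 = 969 bp

969 bp


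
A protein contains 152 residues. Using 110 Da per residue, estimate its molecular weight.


MW = n_residues * 110 Da
MW = 152 * 110
MW = 16720 Da

16720 Da


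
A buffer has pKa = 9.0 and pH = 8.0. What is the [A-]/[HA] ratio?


[A-]/[HA] = 10^(pH - pKa)
= 10^(8.0 - 9.0)
= 0.1

0.1


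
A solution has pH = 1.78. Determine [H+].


[H+] = 10^(-pH)
[H+] = 10^(-1.78)
[H+] = 0.0166 M

0.0166 M


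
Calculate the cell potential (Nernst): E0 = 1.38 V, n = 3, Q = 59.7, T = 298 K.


E = E0 - (RT/nF) * ln(Q)
E = 1.38 - (8.314 * 298 / (3 * 96485)) * ln(59.7)
E = 1.345 V

1.345 V


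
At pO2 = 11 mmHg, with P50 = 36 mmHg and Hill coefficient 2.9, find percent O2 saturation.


Y = pO2^n / (P50^n + pO2^n)
Y = 11^2.9 / (36^2.9 + 11^2.9)
Y = 3.11%

3.11%


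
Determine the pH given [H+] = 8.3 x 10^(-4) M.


pH = -log10([H+])
pH = -log10(8.3 x 10^(-4))
pH = 3.0809

3.0809


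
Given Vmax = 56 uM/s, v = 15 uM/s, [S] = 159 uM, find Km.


Km = [S] * (Vmax - v) / v
Km = 159 * (56 - 15) / 15
Km = 434.6 uM

434.6 uM


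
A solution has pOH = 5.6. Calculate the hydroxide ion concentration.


[OH-] = 10^(-pOH)
[OH-] = 10^(-5.6)
[OH-] = 2.512e-06 M

2.512e-06 M


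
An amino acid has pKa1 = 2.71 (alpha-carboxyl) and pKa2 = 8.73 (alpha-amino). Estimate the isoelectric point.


pI = (pKa1 + pKa2) / 2
pI = (2.71 + 8.73) / 2
pI = 5.72

5.72


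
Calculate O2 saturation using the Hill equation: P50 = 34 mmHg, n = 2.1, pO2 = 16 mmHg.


Y = pO2^n / (P50^n + pO2^n)
Y = 16^2.1 / (34^2.1 + 16^2.1)
Y = 17.04%

17.04%


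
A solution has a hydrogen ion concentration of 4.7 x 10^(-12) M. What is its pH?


pH = -log10([H+])
pH = -log10(4.7 x 10^(-12))
pH = 11.3279

11.3279


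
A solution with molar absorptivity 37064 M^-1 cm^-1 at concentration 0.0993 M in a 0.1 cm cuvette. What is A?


A = epsilon * c * l
A = 37064 * 0.0993 * 0.1
A = 368.0455

368.0455


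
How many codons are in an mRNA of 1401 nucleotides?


codons = nucleotides / 3
codons = 1401 / 3 = 467

467


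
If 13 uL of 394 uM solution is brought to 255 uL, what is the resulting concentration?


C2 = C1 * V1 / V2
C2 = 394 * 13 / 255
C2 = 20.0863 uM

20.0863 uM


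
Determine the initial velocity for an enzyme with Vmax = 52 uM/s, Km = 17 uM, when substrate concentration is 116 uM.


v = Vmax * [S] / (Km + [S])
v = 52 * 116 / (17 + 116)
v = 45.3534 uM/s

45.3534 uM/s


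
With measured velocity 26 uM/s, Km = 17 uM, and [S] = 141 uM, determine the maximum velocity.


Vmax = v * (Km + [S]) / [S]
Vmax = 26 * (17 + 141) / 141
Vmax = 29.1348 uM/s

29.1348 uM/s


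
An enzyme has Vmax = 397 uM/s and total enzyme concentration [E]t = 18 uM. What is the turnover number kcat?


kcat = Vmax / [E]t
kcat = 397 / 18
kcat = 22.0556 s^-1

22.0556 s^-1


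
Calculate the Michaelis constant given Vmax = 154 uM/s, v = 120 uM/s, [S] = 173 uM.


Km = [S] * (Vmax - v) / v
Km = 173 * (154 - 120) / 120
Km = 49.0167 uM

49.0167 uM


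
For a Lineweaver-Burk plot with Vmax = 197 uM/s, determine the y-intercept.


y-intercept = 1/Vmax
= 1/197
= 0.0051 s/uM

0.0051 s/uM


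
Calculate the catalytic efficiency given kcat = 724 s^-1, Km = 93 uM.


Catalytic efficiency = kcat / Km
= 724 / 93
= 7.7849 uM^-1*s^-1

7.7849 uM^-1*s^-1


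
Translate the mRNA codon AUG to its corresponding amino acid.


Standard genetic code lookup.
Codon AUG -> Met (start)

Met (start)


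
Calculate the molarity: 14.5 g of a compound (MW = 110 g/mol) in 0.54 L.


C = (mass / MW) / volume
C = (14.5 / 110) / 0.54
C = 0.2441 M

0.2441 M


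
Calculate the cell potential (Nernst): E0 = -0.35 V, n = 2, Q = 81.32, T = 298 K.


E = E0 - (RT/nF) * ln(Q)
E = -0.35 - (8.314 * 298 / (2 * 96485)) * ln(81.32)
E = -0.4065 V

-0.4065 V


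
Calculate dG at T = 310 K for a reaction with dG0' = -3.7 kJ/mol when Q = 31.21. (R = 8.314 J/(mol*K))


dG = dG0' + RT * ln(Q) / 1000
dG = -3.7 + 8.314 * 310 * ln(31.21) / 1000
dG = 5.168 kJ/mol

5.168 kJ/mol


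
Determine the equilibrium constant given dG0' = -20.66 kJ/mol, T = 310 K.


Keq = exp(-dG0 * 1000 / (R * T))
Keq = exp(-(-20.66) * 1000 / (8.314 * 310))
Keq = 3029.0869

3029.0869


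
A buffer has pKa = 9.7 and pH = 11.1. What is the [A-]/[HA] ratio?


[A-]/[HA] = 10^(pH - pKa)
= 10^(11.1 - 9.7)
= 25.1189

25.1189


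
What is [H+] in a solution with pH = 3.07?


[H+] = 10^(-pH)
[H+] = 10^(-3.07)
[H+] = 8.511e-04 M

8.511e-04 M


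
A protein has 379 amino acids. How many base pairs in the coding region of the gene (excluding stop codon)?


Each amino acid = 1 codon = 3 bp
bp = 379 * 3 = 1137 bp

1137 bp


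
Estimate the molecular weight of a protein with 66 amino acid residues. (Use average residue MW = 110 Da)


MW = n_residues * 110 Da
MW = 66 * 110
MW = 7260 Da

7260 Da


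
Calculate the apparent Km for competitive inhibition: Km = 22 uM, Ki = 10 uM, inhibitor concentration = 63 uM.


Km_app = Km * (1 + [I]/Ki)
Km_app = 22 * (1 + 63/10)
Km_app = 160.6 uM

160.6 uM


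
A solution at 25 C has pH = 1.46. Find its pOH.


pOH = 14 - pH
pOH = 14 - 1.46
pOH = 12.54

12.54


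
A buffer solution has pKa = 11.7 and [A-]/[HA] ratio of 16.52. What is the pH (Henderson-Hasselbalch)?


pH = pKa + log10([A-]/[HA])
pH = 11.7 + log10(16.52)
pH = 12.918

12.918


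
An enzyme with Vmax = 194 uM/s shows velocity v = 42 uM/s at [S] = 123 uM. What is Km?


Km = [S] * (Vmax - v) / v
Km = 123 * (194 - 42) / 42
Km = 445.1429 uM

445.1429 uM


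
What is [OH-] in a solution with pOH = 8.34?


[OH-] = 10^(-pOH)
[OH-] = 10^(-8.34)
[OH-] = 4.571e-09 M

4.571e-09 M


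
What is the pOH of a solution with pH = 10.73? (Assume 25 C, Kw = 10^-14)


pOH = 14 - pH
pOH = 14 - 10.73
pOH = 3.27

3.27


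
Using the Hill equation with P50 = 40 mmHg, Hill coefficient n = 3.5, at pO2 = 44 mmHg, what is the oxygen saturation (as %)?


Y = pO2^n / (P50^n + pO2^n)
Y = 44^3.5 / (40^3.5 + 44^3.5)
Y = 58.26%

58.26%


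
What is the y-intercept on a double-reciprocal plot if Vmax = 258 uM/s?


y-intercept = 1/Vmax
= 1/258
= 0.0039 s/uM

0.0039 s/uM


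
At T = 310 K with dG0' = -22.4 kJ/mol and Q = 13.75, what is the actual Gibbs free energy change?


dG = dG0' + RT * ln(Q) / 1000
dG = -22.4 + 8.314 * 310 * ln(13.75) / 1000
dG = -15.6447 kJ/mol

-15.6447 kJ/mol


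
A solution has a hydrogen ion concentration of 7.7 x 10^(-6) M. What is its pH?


pH = -log10([H+])
pH = -log10(7.7 x 10^(-6))
pH = 5.1135

5.1135


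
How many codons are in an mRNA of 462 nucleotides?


codons = nucleotides / 3
codons = 462 / 3 = 154

154


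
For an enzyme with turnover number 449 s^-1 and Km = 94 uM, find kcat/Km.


Catalytic efficiency = kcat / Km
= 449 / 94
= 4.7766 uM^-1*s^-1

4.7766 uM^-1*s^-1


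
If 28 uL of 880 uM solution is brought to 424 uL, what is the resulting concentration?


C2 = C1 * V1 / V2
C2 = 880 * 28 / 424
C2 = 58.1132 uM

58.1132 uM


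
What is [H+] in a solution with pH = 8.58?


[H+] = 10^(-pH)
[H+] = 10^(-8.58)
[H+] = 2.630e-09 M

2.630e-09 M


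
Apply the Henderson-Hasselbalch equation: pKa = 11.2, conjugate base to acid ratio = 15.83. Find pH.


pH = pKa + log10([A-]/[HA])
pH = 11.2 + log10(15.83)
pH = 12.3995

12.3995


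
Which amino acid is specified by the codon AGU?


Standard genetic code lookup.
Codon AGU -> Ser

Ser


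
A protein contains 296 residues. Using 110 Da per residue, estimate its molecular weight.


MW = n_residues * 110 Da
MW = 296 * 110
MW = 32560 Da

32560 Da


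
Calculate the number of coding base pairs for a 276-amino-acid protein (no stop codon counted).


Each amino acid = 1 codon = 3 bp
bp = 276 * 3 = 828 bp

828 bp


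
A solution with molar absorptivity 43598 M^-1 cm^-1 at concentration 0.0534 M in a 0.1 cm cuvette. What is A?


A = epsilon * c * l
A = 43598 * 0.0534 * 0.1
A = 232.8133

232.8133


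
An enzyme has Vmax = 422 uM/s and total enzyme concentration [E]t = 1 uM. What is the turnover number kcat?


kcat = Vmax / [E]t
kcat = 422 / 1
kcat = 422.0 s^-1

422.0 s^-1


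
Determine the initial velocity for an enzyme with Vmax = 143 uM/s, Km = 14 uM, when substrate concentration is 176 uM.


v = Vmax * [S] / (Km + [S])
v = 143 * 176 / (14 + 176)
v = 132.4632 uM/s

132.4632 uM/s


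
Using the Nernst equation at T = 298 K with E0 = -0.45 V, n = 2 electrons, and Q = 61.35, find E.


E = E0 - (RT/nF) * ln(Q)
E = -0.45 - (8.314 * 298 / (2 * 96485)) * ln(61.35)
E = -0.5029 V

-0.5029 V


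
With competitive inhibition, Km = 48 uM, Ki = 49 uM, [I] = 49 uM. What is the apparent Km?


Km_app = Km * (1 + [I]/Ki)
Km_app = 48 * (1 + 49/49)
Km_app = 96.0 uM

96.0 uM


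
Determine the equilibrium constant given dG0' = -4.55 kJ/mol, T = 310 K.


Keq = exp(-dG0 * 1000 / (R * T))
Keq = exp(-(-4.55) * 1000 / (8.314 * 310))
Keq = 5.8438

5.8438


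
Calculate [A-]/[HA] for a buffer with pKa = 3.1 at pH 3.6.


[A-]/[HA] = 10^(pH - pKa)
= 10^(3.6 - 3.1)
= 3.1623

3.1623


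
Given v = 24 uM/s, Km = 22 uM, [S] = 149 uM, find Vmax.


Vmax = v * (Km + [S]) / [S]
Vmax = 24 * (22 + 149) / 149
Vmax = 27.5436 uM/s

27.5436 uM/s


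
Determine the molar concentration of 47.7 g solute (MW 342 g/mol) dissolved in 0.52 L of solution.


C = (mass / MW) / volume
C = (47.7 / 342) / 0.52
C = 0.2682 M

0.2682 M


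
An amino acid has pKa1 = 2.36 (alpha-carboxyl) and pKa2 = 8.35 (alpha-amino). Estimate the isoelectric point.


pI = (pKa1 + pKa2) / 2
pI = (2.36 + 8.35) / 2
pI = 5.355

5.355


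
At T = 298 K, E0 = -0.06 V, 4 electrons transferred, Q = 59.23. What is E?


E = E0 - (RT/nF) * ln(Q)
E = -0.06 - (8.314 * 298 / (4 * 96485)) * ln(59.23)
E = -0.0862 V

-0.0862 V


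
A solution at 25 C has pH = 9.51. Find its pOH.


pOH = 14 - pH
pOH = 14 - 9.51
pOH = 4.49

4.49


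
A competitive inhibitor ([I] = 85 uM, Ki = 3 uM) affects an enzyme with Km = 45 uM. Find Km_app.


Km_app = Km * (1 + [I]/Ki)
Km_app = 45 * (1 + 85/3)
Km_app = 1320.0 uM

1320.0 uM


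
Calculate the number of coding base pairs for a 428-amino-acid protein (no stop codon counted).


Each amino acid = 1 codon = 3 bp
bp = 428 * 3 = 1284 bp

1284 bp


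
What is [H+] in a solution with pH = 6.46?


[H+] = 10^(-pH)
[H+] = 10^(-6.46)
[H+] = 3.467e-07 M

3.467e-07 M


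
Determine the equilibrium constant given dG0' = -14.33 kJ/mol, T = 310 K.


Keq = exp(-dG0 * 1000 / (R * T))
Keq = exp(-(-14.33) * 1000 / (8.314 * 310))
Keq = 259.8218

259.8218


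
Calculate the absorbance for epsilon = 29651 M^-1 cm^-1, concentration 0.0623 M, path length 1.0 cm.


A = epsilon * c * l
A = 29651 * 0.0623 * 1.0
A = 1847.2573

1847.2573


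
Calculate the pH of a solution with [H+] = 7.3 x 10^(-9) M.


pH = -log10([H+])
pH = -log10(7.3 x 10^(-9))
pH = 8.1367

8.1367


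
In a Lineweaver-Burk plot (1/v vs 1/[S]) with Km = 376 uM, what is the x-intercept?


x-intercept = -1/Km
= -1/376
= -0.0027 1/uM

-0.0027 1/uM


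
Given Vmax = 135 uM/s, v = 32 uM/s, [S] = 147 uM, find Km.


Km = [S] * (Vmax - v) / v
Km = 147 * (135 - 32) / 32
Km = 473.1562 uM

473.1562 uM


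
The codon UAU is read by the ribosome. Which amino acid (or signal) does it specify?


Standard genetic code lookup.
Codon UAU -> Tyr

Tyr


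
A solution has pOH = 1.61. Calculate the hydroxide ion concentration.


[OH-] = 10^(-pOH)
[OH-] = 10^(-1.61)
[OH-] = 0.0245 M

0.0245 M


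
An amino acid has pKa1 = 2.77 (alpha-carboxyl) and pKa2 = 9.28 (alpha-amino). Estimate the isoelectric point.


pI = (pKa1 + pKa2) / 2
pI = (2.77 + 9.28) / 2
pI = 6.025

6.025


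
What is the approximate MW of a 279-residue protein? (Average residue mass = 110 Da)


MW = n_residues * 110 Da
MW = 279 * 110
MW = 30690 Da

30690 Da


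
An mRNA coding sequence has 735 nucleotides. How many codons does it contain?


codons = nucleotides / 3
codons = 735 / 3 = 245

245


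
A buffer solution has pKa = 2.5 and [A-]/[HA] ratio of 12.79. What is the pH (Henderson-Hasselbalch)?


pH = pKa + log10([A-]/[HA])
pH = 2.5 + log10(12.79)
pH = 3.6069

3.6069


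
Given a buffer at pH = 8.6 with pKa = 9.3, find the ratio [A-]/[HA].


[A-]/[HA] = 10^(pH - pKa)
= 10^(8.6 - 9.3)
= 0.1995

0.1995


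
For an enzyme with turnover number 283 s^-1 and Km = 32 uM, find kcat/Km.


Catalytic efficiency = kcat / Km
= 283 / 32
= 8.8438 uM^-1*s^-1

8.8438 uM^-1*s^-1


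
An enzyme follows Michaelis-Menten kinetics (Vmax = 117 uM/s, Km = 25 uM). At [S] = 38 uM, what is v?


v = Vmax * [S] / (Km + [S])
v = 117 * 38 / (25 + 38)
v = 70.5714 uM/s

70.5714 uM/s


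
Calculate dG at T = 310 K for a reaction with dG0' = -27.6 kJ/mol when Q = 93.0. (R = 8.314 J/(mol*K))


dG = dG0' + RT * ln(Q) / 1000
dG = -27.6 + 8.314 * 310 * ln(93.0) / 1000
dG = -15.918 kJ/mol

-15.918 kJ/mol


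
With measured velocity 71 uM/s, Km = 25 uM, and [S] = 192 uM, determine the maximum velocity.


Vmax = v * (Km + [S]) / [S]
Vmax = 71 * (25 + 192) / 192
Vmax = 80.2448 uM/s

80.2448 uM/s


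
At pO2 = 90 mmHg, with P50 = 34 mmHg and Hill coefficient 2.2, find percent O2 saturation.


Y = pO2^n / (P50^n + pO2^n)
Y = 90^2.2 / (34^2.2 + 90^2.2)
Y = 89.49%

89.49%


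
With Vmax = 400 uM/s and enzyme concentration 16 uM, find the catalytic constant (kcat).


kcat = Vmax / [E]t
kcat = 400 / 16
kcat = 25.0 s^-1

25.0 s^-1


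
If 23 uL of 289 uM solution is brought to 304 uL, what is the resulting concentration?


C2 = C1 * V1 / V2
C2 = 289 * 23 / 304
C2 = 21.8651 uM

21.8651 uM


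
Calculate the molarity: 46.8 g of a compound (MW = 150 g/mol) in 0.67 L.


C = (mass / MW) / volume
C = (46.8 / 150) / 0.67
C = 0.4657 M

0.4657 M


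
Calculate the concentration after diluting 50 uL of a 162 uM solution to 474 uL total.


C2 = C1 * V1 / V2
C2 = 162 * 50 / 474
C2 = 17.0886 uM

17.0886 uM


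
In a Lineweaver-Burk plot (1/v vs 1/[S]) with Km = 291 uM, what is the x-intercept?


x-intercept = -1/Km
= -1/291
= -0.0034 1/uM

-0.0034 1/uM


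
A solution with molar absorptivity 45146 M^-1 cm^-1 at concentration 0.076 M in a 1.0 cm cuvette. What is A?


A = epsilon * c * l
A = 45146 * 0.076 * 1.0
A = 3431.096

3431.096


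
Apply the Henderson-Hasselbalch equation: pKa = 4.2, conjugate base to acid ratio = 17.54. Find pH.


pH = pKa + log10([A-]/[HA])
pH = 4.2 + log10(17.54)
pH = 5.444

5.444


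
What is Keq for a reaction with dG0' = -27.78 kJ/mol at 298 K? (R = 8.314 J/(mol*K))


Keq = exp(-dG0 * 1000 / (R * T))
Keq = exp(-(-27.78) * 1000 / (8.314 * 298))
Keq = 74057.0033

74057.0033


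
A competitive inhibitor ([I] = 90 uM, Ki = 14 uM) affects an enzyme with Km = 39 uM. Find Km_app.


Km_app = Km * (1 + [I]/Ki)
Km_app = 39 * (1 + 90/14)
Km_app = 289.7143 uM

289.7143 uM


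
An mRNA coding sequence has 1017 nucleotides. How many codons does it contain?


codons = nucleotides / 3
codons = 1017 / 3 = 339

339


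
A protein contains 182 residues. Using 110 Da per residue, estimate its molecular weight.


MW = n_residues * 110 Da
MW = 182 * 110
MW = 20020 Da

20020 Da


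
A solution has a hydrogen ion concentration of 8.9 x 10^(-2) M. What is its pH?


pH = -log10([H+])
pH = -log10(8.9 x 10^(-2))
pH = 1.0506

1.0506


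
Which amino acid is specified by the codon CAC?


Standard genetic code lookup.
Codon CAC -> His

His


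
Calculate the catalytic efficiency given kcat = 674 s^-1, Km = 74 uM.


Catalytic efficiency = kcat / Km
= 674 / 74
= 9.1081 uM^-1*s^-1

9.1081 uM^-1*s^-1


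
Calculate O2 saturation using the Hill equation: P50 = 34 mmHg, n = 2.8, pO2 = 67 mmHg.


Y = pO2^n / (P50^n + pO2^n)
Y = 67^2.8 / (34^2.8 + 67^2.8)
Y = 86.98%

86.98%


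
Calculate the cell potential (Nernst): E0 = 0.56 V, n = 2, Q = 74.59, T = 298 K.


E = E0 - (RT/nF) * ln(Q)
E = 0.56 - (8.314 * 298 / (2 * 96485)) * ln(74.59)
E = 0.5046 V

0.5046 V


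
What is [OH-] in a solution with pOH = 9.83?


[OH-] = 10^(-pOH)
[OH-] = 10^(-9.83)
[OH-] = 1.479e-10 M

1.479e-10 M


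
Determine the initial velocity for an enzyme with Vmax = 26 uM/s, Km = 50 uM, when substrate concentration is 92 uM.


v = Vmax * [S] / (Km + [S])
v = 26 * 92 / (50 + 92)
v = 16.8451 uM/s

16.8451 uM/s


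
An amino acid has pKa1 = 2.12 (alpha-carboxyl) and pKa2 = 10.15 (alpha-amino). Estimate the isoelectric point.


pI = (pKa1 + pKa2) / 2
pI = (2.12 + 10.15) / 2
pI = 6.135

6.135


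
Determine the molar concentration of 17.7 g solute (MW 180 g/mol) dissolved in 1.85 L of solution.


C = (mass / MW) / volume
C = (17.7 / 180) / 1.85
C = 0.0532 M

0.0532 M


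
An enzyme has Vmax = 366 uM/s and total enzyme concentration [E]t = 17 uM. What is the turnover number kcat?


kcat = Vmax / [E]t
kcat = 366 / 17
kcat = 21.5294 s^-1

21.5294 s^-1


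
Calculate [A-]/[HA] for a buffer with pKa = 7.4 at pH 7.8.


[A-]/[HA] = 10^(pH - pKa)
= 10^(7.8 - 7.4)
= 2.5119

2.5119


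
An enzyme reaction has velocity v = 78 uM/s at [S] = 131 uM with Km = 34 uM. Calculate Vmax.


Vmax = v * (Km + [S]) / [S]
Vmax = 78 * (34 + 131) / 131
Vmax = 98.2443 uM/s

98.2443 uM/s


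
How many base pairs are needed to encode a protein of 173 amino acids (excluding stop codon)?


Each amino acid = 1 codon = 3 bp
bp = 173 * 3 = 519 bp

519 bp


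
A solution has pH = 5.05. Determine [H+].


[H+] = 10^(-pH)
[H+] = 10^(-5.05)
[H+] = 8.913e-06 M

8.913e-06 M


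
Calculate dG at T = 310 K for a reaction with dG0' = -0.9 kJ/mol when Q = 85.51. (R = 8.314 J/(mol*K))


dG = dG0' + RT * ln(Q) / 1000
dG = -0.9 + 8.314 * 310 * ln(85.51) / 1000
dG = 10.5656 kJ/mol

10.5656 kJ/mol


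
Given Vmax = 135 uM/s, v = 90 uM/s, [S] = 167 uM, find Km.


Km = [S] * (Vmax - v) / v
Km = 167 * (135 - 90) / 90
Km = 83.5 uM

83.5 uM


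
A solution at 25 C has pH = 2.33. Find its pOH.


pOH = 14 - pH
pOH = 14 - 2.33
pOH = 11.67

11.67


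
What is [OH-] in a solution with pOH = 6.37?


[OH-] = 10^(-pOH)
[OH-] = 10^(-6.37)
[OH-] = 4.266e-07 M

4.266e-07 M


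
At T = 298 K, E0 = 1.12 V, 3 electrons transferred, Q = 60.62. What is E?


E = E0 - (RT/nF) * ln(Q)
E = 1.12 - (8.314 * 298 / (3 * 96485)) * ln(60.62)
E = 1.0849 V

1.0849 V


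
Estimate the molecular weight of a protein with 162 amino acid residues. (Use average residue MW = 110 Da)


MW = n_residues * 110 Da
MW = 162 * 110
MW = 17820 Da

17820 Da


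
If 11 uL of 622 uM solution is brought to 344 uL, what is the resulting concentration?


C2 = C1 * V1 / V2
C2 = 622 * 11 / 344
C2 = 19.8895 uM

19.8895 uM


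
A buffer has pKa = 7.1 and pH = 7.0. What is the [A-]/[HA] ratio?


[A-]/[HA] = 10^(pH - pKa)
= 10^(7.0 - 7.1)
= 0.7943

0.7943


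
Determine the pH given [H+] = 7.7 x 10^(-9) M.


pH = -log10([H+])
pH = -log10(7.7 x 10^(-9))
pH = 8.1135

8.1135


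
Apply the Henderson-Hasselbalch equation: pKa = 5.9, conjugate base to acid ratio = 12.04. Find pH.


pH = pKa + log10([A-]/[HA])
pH = 5.9 + log10(12.04)
pH = 6.9806

6.9806


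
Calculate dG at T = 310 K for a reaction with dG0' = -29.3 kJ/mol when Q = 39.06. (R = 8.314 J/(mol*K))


dG = dG0' + RT * ln(Q) / 1000
dG = -29.3 + 8.314 * 310 * ln(39.06) / 1000
dG = -19.8538 kJ/mol

-19.8538 kJ/mol


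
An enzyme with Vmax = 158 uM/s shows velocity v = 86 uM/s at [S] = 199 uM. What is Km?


Km = [S] * (Vmax - v) / v
Km = 199 * (158 - 86) / 86
Km = 166.6047 uM

166.6047 uM


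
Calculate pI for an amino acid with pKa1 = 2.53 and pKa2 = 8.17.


pI = (pKa1 + pKa2) / 2
pI = (2.53 + 8.17) / 2
pI = 5.35

5.35


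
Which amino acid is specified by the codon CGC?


Standard genetic code lookup.
Codon CGC -> Arg

Arg


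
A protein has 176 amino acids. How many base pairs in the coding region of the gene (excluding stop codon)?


Each amino acid = 1 codon = 3 bp
bp = 176 * 3 = 528 bp

528 bp


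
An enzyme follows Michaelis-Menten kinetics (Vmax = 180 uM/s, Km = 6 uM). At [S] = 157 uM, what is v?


v = Vmax * [S] / (Km + [S])
v = 180 * 157 / (6 + 157)
v = 173.3742 uM/s

173.3742 uM/s


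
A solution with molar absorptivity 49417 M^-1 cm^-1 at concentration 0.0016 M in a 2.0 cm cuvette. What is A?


A = epsilon * c * l
A = 49417 * 0.0016 * 2.0
A = 158.1344

158.1344


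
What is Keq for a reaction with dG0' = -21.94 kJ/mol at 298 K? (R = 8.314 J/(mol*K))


Keq = exp(-dG0 * 1000 / (R * T))
Keq = exp(-(-21.94) * 1000 / (8.314 * 298))
Keq = 7012.4608

7012.4608


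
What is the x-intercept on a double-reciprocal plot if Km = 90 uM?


x-intercept = -1/Km
= -1/90
= -0.0111 1/uM

-0.0111 1/uM


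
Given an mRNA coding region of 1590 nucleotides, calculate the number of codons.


codons = nucleotides / 3
codons = 1590 / 3 = 530

530


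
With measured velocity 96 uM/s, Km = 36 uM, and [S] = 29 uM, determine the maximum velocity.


Vmax = v * (Km + [S]) / [S]
Vmax = 96 * (36 + 29) / 29
Vmax = 215.1724 uM/s

215.1724 uM/s


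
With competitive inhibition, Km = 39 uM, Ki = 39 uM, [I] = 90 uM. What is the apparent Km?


Km_app = Km * (1 + [I]/Ki)
Km_app = 39 * (1 + 90/39)
Km_app = 129.0 uM

129.0 uM


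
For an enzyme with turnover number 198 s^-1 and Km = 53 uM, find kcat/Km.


Catalytic efficiency = kcat / Km
= 198 / 53
= 3.7358 uM^-1*s^-1

3.7358 uM^-1*s^-1


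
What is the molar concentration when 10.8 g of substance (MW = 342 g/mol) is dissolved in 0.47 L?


C = (mass / MW) / volume
C = (10.8 / 342) / 0.47
C = 0.0672 M

0.0672 M


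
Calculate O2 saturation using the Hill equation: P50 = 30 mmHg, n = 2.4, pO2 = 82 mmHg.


Y = pO2^n / (P50^n + pO2^n)
Y = 82^2.4 / (30^2.4 + 82^2.4)
Y = 91.78%

91.78%


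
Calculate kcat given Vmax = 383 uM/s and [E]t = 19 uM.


kcat = Vmax / [E]t
kcat = 383 / 19
kcat = 20.1579 s^-1

20.1579 s^-1


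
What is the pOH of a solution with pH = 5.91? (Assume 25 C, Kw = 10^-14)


pOH = 14 - pH
pOH = 14 - 5.91
pOH = 8.09

8.09


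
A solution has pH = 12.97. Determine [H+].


[H+] = 10^(-pH)
[H+] = 10^(-12.97)
[H+] = 1.072e-13 M

1.072e-13 M


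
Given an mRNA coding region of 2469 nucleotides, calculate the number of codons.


codons = nucleotides / 3
codons = 2469 / 3 = 823

823


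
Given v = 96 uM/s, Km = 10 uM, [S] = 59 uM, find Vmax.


Vmax = v * (Km + [S]) / [S]
Vmax = 96 * (10 + 59) / 59
Vmax = 112.2712 uM/s

112.2712 uM/s


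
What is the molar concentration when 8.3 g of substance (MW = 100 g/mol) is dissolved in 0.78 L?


C = (mass / MW) / volume
C = (8.3 / 100) / 0.78
C = 0.1064 M

0.1064 M


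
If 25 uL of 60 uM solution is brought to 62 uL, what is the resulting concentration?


C2 = C1 * V1 / V2
C2 = 60 * 25 / 62
C2 = 24.1935 uM

24.1935 uM


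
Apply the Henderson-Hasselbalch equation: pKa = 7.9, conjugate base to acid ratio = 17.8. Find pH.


pH = pKa + log10([A-]/[HA])
pH = 7.9 + log10(17.8)
pH = 9.1504

9.1504


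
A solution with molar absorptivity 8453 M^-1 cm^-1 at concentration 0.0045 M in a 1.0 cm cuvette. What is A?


A = epsilon * c * l
A = 8453 * 0.0045 * 1.0
A = 38.0385

38.0385


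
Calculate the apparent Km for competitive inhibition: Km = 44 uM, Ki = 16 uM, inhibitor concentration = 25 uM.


Km_app = Km * (1 + [I]/Ki)
Km_app = 44 * (1 + 25/16)
Km_app = 112.75 uM

112.75 uM


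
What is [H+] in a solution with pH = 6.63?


[H+] = 10^(-pH)
[H+] = 10^(-6.63)
[H+] = 2.344e-07 M

2.344e-07 M


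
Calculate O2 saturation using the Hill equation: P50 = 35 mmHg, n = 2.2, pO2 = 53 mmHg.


Y = pO2^n / (P50^n + pO2^n)
Y = 53^2.2 / (35^2.2 + 53^2.2)
Y = 71.36%

71.36%


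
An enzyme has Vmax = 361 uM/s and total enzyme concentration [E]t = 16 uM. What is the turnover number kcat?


kcat = Vmax / [E]t
kcat = 361 / 16
kcat = 22.5625 s^-1

22.5625 s^-1


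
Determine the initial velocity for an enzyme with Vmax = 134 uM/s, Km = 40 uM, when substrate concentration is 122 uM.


v = Vmax * [S] / (Km + [S])
v = 134 * 122 / (40 + 122)
v = 100.9136 uM/s

100.9136 uM/s


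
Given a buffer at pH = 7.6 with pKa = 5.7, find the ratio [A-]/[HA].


[A-]/[HA] = 10^(pH - pKa)
= 10^(7.6 - 5.7)
= 79.4328

79.4328


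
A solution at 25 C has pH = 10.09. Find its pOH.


pOH = 14 - pH
pOH = 14 - 10.09
pOH = 3.91

3.91


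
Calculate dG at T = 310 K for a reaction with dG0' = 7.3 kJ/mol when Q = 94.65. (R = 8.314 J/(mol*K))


dG = dG0' + RT * ln(Q) / 1000
dG = 7.3 + 8.314 * 310 * ln(94.65) / 1000
dG = 19.0274 kJ/mol

19.0274 kJ/mol


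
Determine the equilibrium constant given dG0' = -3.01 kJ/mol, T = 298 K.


Keq = exp(-dG0 * 1000 / (R * T))
Keq = exp(-(-3.01) * 1000 / (8.314 * 298))
Keq = 3.37

3.37


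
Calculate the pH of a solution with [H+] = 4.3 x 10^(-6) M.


pH = -log10([H+])
pH = -log10(4.3 x 10^(-6))
pH = 5.3665

5.3665


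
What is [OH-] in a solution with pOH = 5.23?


[OH-] = 10^(-pOH)
[OH-] = 10^(-5.23)
[OH-] = 5.888e-06 M

5.888e-06 M


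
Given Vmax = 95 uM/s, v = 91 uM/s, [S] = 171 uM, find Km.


Km = [S] * (Vmax - v) / v
Km = 171 * (95 - 91) / 91
Km = 7.5165 uM

7.5165 uM


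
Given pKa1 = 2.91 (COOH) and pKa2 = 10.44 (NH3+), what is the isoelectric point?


pI = (pKa1 + pKa2) / 2
pI = (2.91 + 10.44) / 2
pI = 6.675

6.675


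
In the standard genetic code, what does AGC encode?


Standard genetic code lookup.
Codon AGC -> Ser

Ser


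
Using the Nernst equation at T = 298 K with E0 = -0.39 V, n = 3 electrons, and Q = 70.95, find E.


E = E0 - (RT/nF) * ln(Q)
E = -0.39 - (8.314 * 298 / (3 * 96485)) * ln(70.95)
E = -0.4265 V

-0.4265 V


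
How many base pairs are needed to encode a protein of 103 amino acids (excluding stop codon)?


Each amino acid = 1 codon = 3 bp
bp = 103 * 3 = 309 bp

309 bp


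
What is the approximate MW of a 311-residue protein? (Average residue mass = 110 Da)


MW = n_residues * 110 Da
MW = 311 * 110
MW = 34210 Da

34210 Da


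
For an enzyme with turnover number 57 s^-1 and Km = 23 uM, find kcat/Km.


Catalytic efficiency = kcat / Km
= 57 / 23
= 2.4783 uM^-1*s^-1

2.4783 uM^-1*s^-1


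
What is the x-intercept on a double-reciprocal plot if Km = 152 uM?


x-intercept = -1/Km
= -1/152
= -0.0066 1/uM

-0.0066 1/uM


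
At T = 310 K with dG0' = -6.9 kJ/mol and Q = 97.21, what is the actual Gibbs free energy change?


dG = dG0' + RT * ln(Q) / 1000
dG = -6.9 + 8.314 * 310 * ln(97.21) / 1000
dG = 4.8962 kJ/mol

4.8962 kJ/mol


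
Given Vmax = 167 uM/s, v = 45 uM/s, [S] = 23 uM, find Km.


Km = [S] * (Vmax - v) / v
Km = 23 * (167 - 45) / 45
Km = 62.3556 uM

62.3556 uM


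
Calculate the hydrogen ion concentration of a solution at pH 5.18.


[H+] = 10^(-pH)
[H+] = 10^(-5.18)
[H+] = 6.607e-06 M

6.607e-06 M


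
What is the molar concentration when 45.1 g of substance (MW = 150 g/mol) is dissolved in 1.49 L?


C = (mass / MW) / volume
C = (45.1 / 150) / 1.49
C = 0.2018 M

0.2018 M


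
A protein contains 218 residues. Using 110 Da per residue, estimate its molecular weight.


MW = n_residues * 110 Da
MW = 218 * 110
MW = 23980 Da

23980 Da


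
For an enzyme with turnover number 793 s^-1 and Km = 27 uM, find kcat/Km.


Catalytic efficiency = kcat / Km
= 793 / 27
= 29.3704 uM^-1*s^-1

29.3704 uM^-1*s^-1


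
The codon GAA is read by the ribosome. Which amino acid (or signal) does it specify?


Standard genetic code lookup.
Codon GAA -> Glu

Glu


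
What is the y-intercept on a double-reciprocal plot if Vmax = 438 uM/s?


y-intercept = 1/Vmax
= 1/438
= 0.0023 s/uM

0.0023 s/uM


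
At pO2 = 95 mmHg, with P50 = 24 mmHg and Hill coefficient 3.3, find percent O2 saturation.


Y = pO2^n / (P50^n + pO2^n)
Y = 95^3.3 / (24^3.3 + 95^3.3)
Y = 98.94%

98.94%


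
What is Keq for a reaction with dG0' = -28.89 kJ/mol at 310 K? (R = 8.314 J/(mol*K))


Keq = exp(-dG0 * 1000 / (R * T))
Keq = exp(-(-28.89) * 1000 / (8.314 * 310))
Keq = 73808.6508

73808.6508


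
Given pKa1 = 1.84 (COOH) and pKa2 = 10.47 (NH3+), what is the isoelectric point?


pI = (pKa1 + pKa2) / 2
pI = (1.84 + 10.47) / 2
pI = 6.155

6.155


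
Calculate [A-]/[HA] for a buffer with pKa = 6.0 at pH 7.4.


[A-]/[HA] = 10^(pH - pKa)
= 10^(7.4 - 6.0)
= 25.1189

25.1189


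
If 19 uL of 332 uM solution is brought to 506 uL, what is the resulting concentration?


C2 = C1 * V1 / V2
C2 = 332 * 19 / 506
C2 = 12.4664 uM

12.4664 uM


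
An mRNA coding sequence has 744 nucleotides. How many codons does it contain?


codons = nucleotides / 3
codons = 744 / 3 = 248

248


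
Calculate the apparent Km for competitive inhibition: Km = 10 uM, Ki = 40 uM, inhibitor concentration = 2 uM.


Km_app = Km * (1 + [I]/Ki)
Km_app = 10 * (1 + 2/40)
Km_app = 10.5 uM

10.5 uM


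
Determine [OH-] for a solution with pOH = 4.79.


[OH-] = 10^(-pOH)
[OH-] = 10^(-4.79)
[OH-] = 1.622e-05 M

1.622e-05 M


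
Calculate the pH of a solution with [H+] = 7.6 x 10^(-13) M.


pH = -log10([H+])
pH = -log10(7.6 x 10^(-13))
pH = 12.1192

12.1192


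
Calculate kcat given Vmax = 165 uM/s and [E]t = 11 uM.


kcat = Vmax / [E]t
kcat = 165 / 11
kcat = 15.0 s^-1

15.0 s^-1


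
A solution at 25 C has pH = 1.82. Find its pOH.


pOH = 14 - pH
pOH = 14 - 1.82
pOH = 12.18

12.18
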